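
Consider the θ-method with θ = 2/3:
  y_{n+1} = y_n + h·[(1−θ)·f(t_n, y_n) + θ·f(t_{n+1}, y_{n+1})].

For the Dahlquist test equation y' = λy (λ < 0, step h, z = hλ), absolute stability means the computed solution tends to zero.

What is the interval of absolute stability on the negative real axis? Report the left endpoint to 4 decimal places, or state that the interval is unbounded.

unbounded; (−∞, 0).

With y'=λy (z=hλ):
  y_{n+1} = y_n + z·[1/3·y_n + 2/3·y_{n+1}] ⇒ (1 − 2/3z)y_{n+1} = (1 + 1/3z)y_n
  Hence R(z) = (1 + 1/3z)/(1 − 2/3z).

Solve |R(x)|<1 on ℝ⁻.
x=-0.86: |R|=0.4534
x=-2: |R|=0.1429
x=-10: |R|=0.3043
x=-100: |R|=0.4778
θ=2/3≥1/2 ⇒ |1+1/3x|<|1−2/3x| ∀x<0 ⇒ stable on all of ℝ⁻.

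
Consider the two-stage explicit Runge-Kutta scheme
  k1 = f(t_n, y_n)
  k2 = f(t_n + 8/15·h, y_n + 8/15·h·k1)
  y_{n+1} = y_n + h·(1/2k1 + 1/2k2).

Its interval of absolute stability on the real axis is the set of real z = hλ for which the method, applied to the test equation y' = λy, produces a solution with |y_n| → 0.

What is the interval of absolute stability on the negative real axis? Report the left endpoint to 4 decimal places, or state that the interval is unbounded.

(-3.7500, 0).

On y'=λy, z=hλ:
  k1=λy_n ⇒ h·k1=z·y_n;  k2=λ(1+8/15z)y_n ⇒ h·k2=z(1+8/15z)y_n
  y_{n+1}/y_n = 1 + 1/2z + 1/2z(1+8/15z) = 1 + z + 4/15z²
  ⇒ R(z) = 1 + z + 4/15z².

Solve |R(x)|<1 on ℝ⁻.
x=-0.54: |R|=0.5378
R=1: x+4/15x²=0 ⇒ x=−15/4=-3.7500; min R=1−1/(4·4/15)=0.0625>−1
Confirm numerically:
  x=-3.198: |R|=0.52925 <1
  x=-1.868: |R|=0.06251 <1
  x=-1.521: |R|=0.09592 <1
  x=-4.227: |R|=1.53767 >1
  x=-4.048: |R|=1.32168 >1
  x=-3.804: |R|=1.05478 >1
Interval (-3.7500, 0).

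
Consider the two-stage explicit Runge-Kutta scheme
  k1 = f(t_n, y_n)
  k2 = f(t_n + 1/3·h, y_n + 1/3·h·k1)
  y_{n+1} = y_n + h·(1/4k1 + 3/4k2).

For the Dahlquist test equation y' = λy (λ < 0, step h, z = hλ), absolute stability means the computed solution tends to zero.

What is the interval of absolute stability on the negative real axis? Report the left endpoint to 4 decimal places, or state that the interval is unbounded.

Set f=λy, z=hλ:
  k1=λy_n ⇒ h·k1=z·y_n;  k2=λ(1+1/3z)y_n ⇒ h·k2=z(1+1/3z)y_n
  y_{n+1}/y_n = 1 + 1/4z + 3/4z(1+1/3z) = 1 + z + 1/4z²
  so R(z) = 1 + z + 1/4z².

Need |R(x)|<1, x<0.
x=-0.75: |R|=0.3906
R=1: x+1/4x²=0 ⇒ x=−4=-4.0000; min R=1−1/(4·1/4)=0.0000>−1
Confirm numerically:
  x=-3.966: |R|=0.96629 <1
  x=-3.709: |R|=0.73017 <1
  x=-2.657: |R|=0.10791 <1
  x=-2.277: |R|=0.01918 <1
  x=-4.374: |R|=1.40897 >1
  x=-4.255: |R|=1.27126 >1
Interval (-4.0000, 0).

z∈(-4.0000,0).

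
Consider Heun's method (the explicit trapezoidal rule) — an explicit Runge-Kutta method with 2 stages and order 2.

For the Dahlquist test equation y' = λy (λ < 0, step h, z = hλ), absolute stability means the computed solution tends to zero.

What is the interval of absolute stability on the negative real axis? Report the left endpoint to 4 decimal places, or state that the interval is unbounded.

With y'=λy (z=hλ):
  order 2, 2-stage ⇒ R(z)=1+z+z^2/2
  (e.g. R(-1.78)=0.80420, |R|=0.80420)

Need |R(x)|<1, x<0.
x=-1.78: |R|=0.8042
|R(-2.39)|=1.4661 |R(-1.08)|=0.5032 |R(-0.97)|=0.5005
Bisect:
  x_lo=-2.5533 |R|=1.7064  x_hi=-0.3529 |R|=0.7094
  mid=-1.45313 |R|=0.60266 →hi
  mid=-2.00323 |R|=1.00324 →lo
  mid=-1.72818 |R|=0.76512 →hi
  mid=-1.86571 |R|=0.87472 →hi
  mid=-1.93447 |R|=0.93662 →hi
  mid=-1.96885 |R|=0.96933 →hi
  mid=-1.98604 |R|=0.98614 →hi
  ...
  [-2.00001,-1.99987] ⇒ x*=-2.0000
Stable set (-2.0000, 0).

(-2.0000, 0).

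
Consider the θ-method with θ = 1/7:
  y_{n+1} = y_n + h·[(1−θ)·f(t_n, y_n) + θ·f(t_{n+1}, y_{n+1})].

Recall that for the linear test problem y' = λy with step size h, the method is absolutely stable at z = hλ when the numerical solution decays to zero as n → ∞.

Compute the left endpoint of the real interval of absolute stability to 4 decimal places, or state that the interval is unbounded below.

Set f=λy, z=hλ:
  y_{n+1} = y_n + z·[6/7·y_n + 1/7·y_{n+1}] ⇒ (1 − 1/7z)y_{n+1} = (1 + 6/7z)y_n
  ⇒ R(z) = (1 + 6/7z)/(1 − 1/7z).

Solve |R(x)|<1 on ℝ⁻.
x=-1.78: |R|=0.4191
R=−1: 1+6/7x = −1+1/7x ⇒ -5/7x=2 ⇒ x=2/(-5/7)=-2.8000
Confirm numerically:
  x=-2.757: |R|=0.97796 <1
  x=-2.661: |R|=0.92806 <1
  x=-2.139: |R|=0.63836 <1
  x=-1.729: |R|=0.38653 <1
  x=-3.163: |R|=1.17859 >1
  x=-3.002: |R|=1.10098 >1
Interval (-2.8000, 0).

left endpoint -2.8000.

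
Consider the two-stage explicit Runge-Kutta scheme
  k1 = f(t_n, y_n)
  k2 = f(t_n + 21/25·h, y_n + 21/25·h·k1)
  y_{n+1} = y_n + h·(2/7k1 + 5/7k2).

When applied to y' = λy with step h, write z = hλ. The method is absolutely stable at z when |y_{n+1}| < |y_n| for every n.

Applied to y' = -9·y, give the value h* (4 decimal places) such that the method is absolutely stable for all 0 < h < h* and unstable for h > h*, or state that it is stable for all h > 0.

(-1.6667,0); λ=-9 ⇒ h* = (5/3)/9 = 0.1852.

Test eqn y'=λy, z=hλ:
  k1=λy_n ⇒ h·k1=z·y_n;  k2=λ(1+21/25z)y_n ⇒ h·k2=z(1+21/25z)y_n
  y_{n+1}/y_n = 1 + 2/7z + 5/7z(1+21/25z) = 1 + z + 3/5z²
  ⇒ R(z) = 1 + z + 3/5z².

Find x<0 with |R(x)|<1.
x=-1.66: |R|=0.9934
R=1: x+3/5x²=0 ⇒ x=−5/3=-1.6667; min R=1−1/(4·3/5)=0.5833>−1
Confirm numerically:
  x=-1.456: |R|=0.81596 <1
  x=-1.324: |R|=0.72779 <1
  x=-1.109: |R|=0.62893 <1
  x=-0.800: |R|=0.58400 <1
  x=-2.207: |R|=1.71551 >1
  x=-2.180: |R|=1.67144 >1
So |R|<1 on (-1.6667, 0).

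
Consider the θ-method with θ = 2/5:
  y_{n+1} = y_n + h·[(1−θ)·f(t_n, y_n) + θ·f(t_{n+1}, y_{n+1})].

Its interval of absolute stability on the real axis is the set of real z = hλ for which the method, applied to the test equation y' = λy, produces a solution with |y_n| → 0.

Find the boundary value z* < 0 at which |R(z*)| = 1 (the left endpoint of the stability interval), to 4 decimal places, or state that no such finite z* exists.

Test eqn y'=λy, z=hλ:
  y_{n+1} = y_n + z·[3/5·y_n + 2/5·y_{n+1}] ⇒ (1 − 2/5z)y_{n+1} = (1 + 3/5z)y_n
  so R(z) = (1 + 3/5z)/(1 − 2/5z).

Find x<0 with |R(x)|<1.
x=-1.01: |R|=0.2806
R=−1: 1+3/5x = −1+2/5x ⇒ -1/5x=2 ⇒ x=2/(-1/5)=-10.0000
Confirm numerically:
  x=-9.093: |R|=0.96088 <1
  x=-8.080: |R|=0.90926 <1
  x=-5.557: |R|=0.72428 <1
  x=-10.438: |R|=1.01693 >1
  x=-10.325: |R|=1.01267 >1
Stable set (-10.0000, 0).

z* = -10.0000.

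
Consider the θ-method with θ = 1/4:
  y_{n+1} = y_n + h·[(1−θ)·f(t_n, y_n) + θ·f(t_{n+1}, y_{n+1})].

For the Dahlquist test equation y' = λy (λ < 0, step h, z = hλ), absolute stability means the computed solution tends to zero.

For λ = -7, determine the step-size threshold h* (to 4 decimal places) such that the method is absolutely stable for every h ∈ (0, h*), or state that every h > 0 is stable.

(-4.0000,0); λ=-7 ⇒ h* = (4)/7 = 0.5714.

Test eqn y'=λy, z=hλ:
  y_{n+1} = y_n + z·[3/4·y_n + 1/4·y_{n+1}] ⇒ (1 − 1/4z)y_{n+1} = (1 + 3/4z)y_n
  ⇒ R(z) = (1 + 3/4z)/(1 − 1/4z).

Solve |R(x)|<1 on ℝ⁻.
x=-1.23: |R|=0.0593
R=−1: 1+3/4x = −1+1/4x ⇒ -1/2x=2 ⇒ x=2/(-1/2)=-4.0000
Confirm numerically:
  x=-3.093: |R|=0.74425 <1
  x=-2.985: |R|=0.70938 <1
  x=-2.900: |R|=0.68116 <1
  x=-2.406: |R|=0.50234 <1
  x=-4.478: |R|=1.11276 >1
  x=-4.302: |R|=1.07275 >1
So |R|<1 on (-4.0000, 0).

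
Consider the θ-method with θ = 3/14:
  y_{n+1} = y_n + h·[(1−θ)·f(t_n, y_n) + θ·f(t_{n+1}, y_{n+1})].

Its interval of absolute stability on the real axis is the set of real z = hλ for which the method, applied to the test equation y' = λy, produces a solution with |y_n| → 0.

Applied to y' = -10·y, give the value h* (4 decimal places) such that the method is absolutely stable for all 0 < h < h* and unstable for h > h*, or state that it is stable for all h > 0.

Set f=λy, z=hλ:
  y_{n+1} = y_n + z·[11/14·y_n + 3/14·y_{n+1}] ⇒ (1 − 3/14z)y_{n+1} = (1 + 11/14z)y_n
  so R(z) = (1 + 11/14z)/(1 − 3/14z).

Find x<0 with |R(x)|<1.
x=-1.74: |R|=0.2674
R=−1: 1+11/14x = −1+3/14x ⇒ -4/7x=2 ⇒ x=2/(-4/7)=-3.5000
Confirm numerically:
  x=-3.331: |R|=0.94365 <1
  x=-2.649: |R|=0.68980 <1
  x=-2.069: |R|=0.43346 <1
  x=-1.991: |R|=0.39558 <1
  x=-4.058: |R|=1.17055 >1
  x=-3.618: |R|=1.03798 >1
  x=-3.543: |R|=1.01397 >1
Stable set (-3.5000, 0).

(-3.5000,0); λ=-10 ⇒ h* = (7/2)/10 = 0.3500.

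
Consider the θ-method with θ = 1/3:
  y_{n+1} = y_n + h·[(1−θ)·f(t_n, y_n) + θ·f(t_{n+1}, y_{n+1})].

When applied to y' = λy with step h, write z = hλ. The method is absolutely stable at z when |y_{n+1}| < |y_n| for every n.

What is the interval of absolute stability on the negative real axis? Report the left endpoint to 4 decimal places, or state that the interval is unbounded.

On y'=λy, z=hλ:
  y_{n+1} = y_n + z·[2/3·y_n + 1/3·y_{n+1}] ⇒ (1 − 1/3z)y_{n+1} = (1 + 2/3z)y_n
  ⇒ R(z) = (1 + 2/3z)/(1 − 1/3z).

Boundary: |R(x)|=1, x<0.
x=-1.75: |R|=0.1053
R=−1: 1+2/3x = −1+1/3x ⇒ -1/3x=2 ⇒ x=2/(-1/3)=-6.0000
Confirm numerically:
  x=-5.179: |R|=0.89962 <1
  x=-4.917: |R|=0.86321 <1
  x=-3.827: |R|=0.68170 <1
  x=-6.483: |R|=1.05093 >1
  x=-6.394: |R|=1.04194 >1
  x=-6.219: |R|=1.02376 >1
So |R|<1 on (-6.0000, 0).

z∈(-6.0000,0).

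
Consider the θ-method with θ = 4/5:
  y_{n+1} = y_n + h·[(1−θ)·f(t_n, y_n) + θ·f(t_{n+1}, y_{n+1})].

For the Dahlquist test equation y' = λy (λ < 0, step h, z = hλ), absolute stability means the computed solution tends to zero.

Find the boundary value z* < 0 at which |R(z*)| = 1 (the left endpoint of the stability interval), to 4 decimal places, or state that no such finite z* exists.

(−∞, 0) — no finite endpoint.

Test eqn y'=λy, z=hλ:
  y_{n+1} = y_n + z·[1/5·y_n + 4/5·y_{n+1}] ⇒ (1 − 4/5z)y_{n+1} = (1 + 1/5z)y_n
  Hence R(z) = (1 + 1/5z)/(1 − 4/5z).

Solve |R(x)|<1 on ℝ⁻.
x=-1.37: |R|=0.3464
x=-2: |R|=0.2308
x=-10: |R|=0.1111
x=-100: |R|=0.2346
θ=4/5≥1/2 ⇒ |1+1/5x|<|1−4/5x| ∀x<0 ⇒ interval (−∞,0).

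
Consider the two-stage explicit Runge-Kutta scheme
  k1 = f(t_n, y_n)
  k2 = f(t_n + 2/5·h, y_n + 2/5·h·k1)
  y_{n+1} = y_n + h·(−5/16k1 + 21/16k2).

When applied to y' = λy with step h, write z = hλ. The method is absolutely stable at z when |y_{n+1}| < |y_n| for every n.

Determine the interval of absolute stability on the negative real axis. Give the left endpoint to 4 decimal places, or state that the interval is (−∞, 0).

z∈(-1.9048,0).

Test eqn y'=λy, z=hλ:
  k1=λy_n ⇒ h·k1=z·y_n;  k2=λ(1+2/5z)y_n ⇒ h·k2=z(1+2/5z)y_n
  y_{n+1}/y_n = 1 − 5/16z + 21/16z(1+2/5z) = 1 + z + 21/40z²
  R(z) = 1 + z + 21/40z².

Need |R(x)|<1, x<0.
x=-1.07: |R|=0.5311
R=1: x+21/40x²=0 ⇒ x=−40/21=-1.9048; min R=1−1/(4·21/40)=0.5238>−1
Confirm numerically:
  x=-1.127: |R|=0.53982 <1
  x=-0.948: |R|=0.52382 <1
  x=-0.932: |R|=0.52403 <1
  x=-2.496: |R|=1.77476 >1
  x=-2.200: |R|=1.34100 >1
So |R|<1 on (-1.9048, 0).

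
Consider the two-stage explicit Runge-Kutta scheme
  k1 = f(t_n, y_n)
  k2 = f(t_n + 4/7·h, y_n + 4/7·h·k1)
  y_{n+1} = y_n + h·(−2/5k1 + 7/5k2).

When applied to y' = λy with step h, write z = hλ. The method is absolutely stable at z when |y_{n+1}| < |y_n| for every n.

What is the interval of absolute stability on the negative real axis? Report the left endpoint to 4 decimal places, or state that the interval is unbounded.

On y'=λy, z=hλ:
  k1=λy_n ⇒ h·k1=z·y_n;  k2=λ(1+4/7z)y_n ⇒ h·k2=z(1+4/7z)y_n
  y_{n+1}/y_n = 1 − 2/5z + 7/5z(1+4/7z) = 1 + z + 4/5z²
  ⇒ R(z) = 1 + z + 4/5z².

Find x<0 with |R(x)|<1.
x=-0.79: |R|=0.7093
R=1: x+4/5x²=0 ⇒ x=−5/4=-1.2500; min R=1−1/(4·4/5)=0.6875>−1
Confirm numerically:
  x=-0.957: |R|=0.77568 <1
  x=-0.679: |R|=0.68983 <1
  x=-0.539: |R|=0.69342 <1
  x=-1.742: |R|=1.68565 >1
  x=-1.662: |R|=1.54780 >1
Stable set (-1.2500, 0).

z∈(-1.2500,0).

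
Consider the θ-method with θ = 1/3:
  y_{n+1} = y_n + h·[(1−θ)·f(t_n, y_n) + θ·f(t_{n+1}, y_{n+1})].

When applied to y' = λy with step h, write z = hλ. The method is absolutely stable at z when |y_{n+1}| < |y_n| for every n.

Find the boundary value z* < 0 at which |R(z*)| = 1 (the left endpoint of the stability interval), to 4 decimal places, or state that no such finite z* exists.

left endpoint -6.0000.

On y'=λy, z=hλ:
  y_{n+1} = y_n + z·[2/3·y_n + 1/3·y_{n+1}] ⇒ (1 − 1/3z)y_{n+1} = (1 + 2/3z)y_n
  so R(z) = (1 + 2/3z)/(1 − 1/3z).

Boundary: |R(x)|=1, x<0.
x=-0.78: |R|=0.3810
R=−1: 1+2/3x = −1+1/3x ⇒ -1/3x=2 ⇒ x=2/(-1/3)=-6.0000
Confirm numerically:
  x=-4.586: |R|=0.81360 <1
  x=-3.740: |R|=0.66469 <1
  x=-3.306: |R|=0.57279 <1
  x=-6.397: |R|=1.04225 >1
  x=-6.278: |R|=1.02996 >1
So |R|<1 on (-6.0000, 0).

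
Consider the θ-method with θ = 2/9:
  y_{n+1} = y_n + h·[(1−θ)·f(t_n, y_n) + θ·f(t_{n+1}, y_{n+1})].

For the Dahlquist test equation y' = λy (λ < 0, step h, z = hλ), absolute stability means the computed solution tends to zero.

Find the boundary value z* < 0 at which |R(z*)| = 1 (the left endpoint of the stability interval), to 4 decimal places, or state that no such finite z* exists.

With y'=λy (z=hλ):
  y_{n+1} = y_n + z·[7/9·y_n + 2/9·y_{n+1}] ⇒ (1 − 2/9z)y_{n+1} = (1 + 7/9z)y_n
  Hence R(z) = (1 + 7/9z)/(1 − 2/9z).

Solve |R(x)|<1 on ℝ⁻.
x=-1.21: |R|=0.0464
R=−1: 1+7/9x = −1+2/9x ⇒ -5/9x=2 ⇒ x=2/(-5/9)=-3.6000
Confirm numerically:
  x=-2.766: |R|=0.71305 <1
  x=-2.556: |R|=0.63010 <1
  x=-1.782: |R|=0.27650 <1
  x=-4.165: |R|=1.16301 >1
  x=-4.156: |R|=1.16058 >1
  x=-3.858: |R|=1.07717 >1
So |R|<1 on (-3.6000, 0).

z* = -3.6000.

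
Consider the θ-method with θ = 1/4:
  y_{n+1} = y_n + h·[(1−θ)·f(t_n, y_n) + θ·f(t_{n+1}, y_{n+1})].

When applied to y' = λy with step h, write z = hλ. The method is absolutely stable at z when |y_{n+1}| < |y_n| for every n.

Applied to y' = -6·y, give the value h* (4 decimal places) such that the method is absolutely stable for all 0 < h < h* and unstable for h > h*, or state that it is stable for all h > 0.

Test eqn y'=λy, z=hλ:
  y_{n+1} = y_n + z·[3/4·y_n + 1/4·y_{n+1}] ⇒ (1 − 1/4z)y_{n+1} = (1 + 3/4z)y_n
  R(z) = (1 + 3/4z)/(1 − 1/4z).

Boundary: |R(x)|=1, x<0.
x=-1.6: |R|=0.1429
R=−1: 1+3/4x = −1+1/4x ⇒ -1/2x=2 ⇒ x=2/(-1/2)=-4.0000
Confirm numerically:
  x=-3.900: |R|=0.97468 <1
  x=-3.644: |R|=0.90686 <1
  x=-2.608: |R|=0.57869 <1
  x=-4.454: |R|=1.10740 >1
  x=-4.106: |R|=1.02615 >1
  x=-4.082: |R|=1.02029 >1
Stable set (-4.0000, 0).

(-4.0000,0); λ=-6 ⇒ h* = (4)/6 = 0.6667.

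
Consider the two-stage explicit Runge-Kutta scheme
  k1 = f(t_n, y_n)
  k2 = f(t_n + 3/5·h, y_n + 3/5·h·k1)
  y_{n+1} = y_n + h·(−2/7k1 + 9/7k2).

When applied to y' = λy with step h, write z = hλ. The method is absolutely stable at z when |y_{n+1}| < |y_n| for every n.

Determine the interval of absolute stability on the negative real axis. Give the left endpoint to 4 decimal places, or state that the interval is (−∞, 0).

On y'=λy, z=hλ:
  k1=λy_n ⇒ h·k1=z·y_n;  k2=λ(1+3/5z)y_n ⇒ h·k2=z(1+3/5z)y_n
  y_{n+1}/y_n = 1 − 2/7z + 9/7z(1+3/5z) = 1 + z + 27/35z²
  ⇒ R(z) = 1 + z + 27/35z².

Solve |R(x)|<1 on ℝ⁻.
x=-0.5: |R|=0.6929
R=1: x+27/35x²=0 ⇒ x=−35/27=-1.2963; min R=1−1/(4·27/35)=0.6759>−1
Confirm numerically:
  x=-1.272: |R|=0.97616 <1
  x=-0.745: |R|=0.68316 <1
  x=-0.683: |R|=0.67686 <1
  x=-0.604: |R|=0.67743 <1
  x=-1.694: |R|=1.51972 >1
  x=-1.499: |R|=1.23440 >1
So |R|<1 on (-1.2963, 0).

(-1.2963, 0).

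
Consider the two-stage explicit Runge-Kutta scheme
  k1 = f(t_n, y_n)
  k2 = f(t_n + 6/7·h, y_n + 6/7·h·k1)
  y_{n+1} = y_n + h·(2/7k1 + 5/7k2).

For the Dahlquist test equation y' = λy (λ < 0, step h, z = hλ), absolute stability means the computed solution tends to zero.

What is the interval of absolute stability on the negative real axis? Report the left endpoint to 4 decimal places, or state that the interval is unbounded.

z∈(-1.6333,0).

Test eqn y'=λy, z=hλ:
  k1=λy_n ⇒ h·k1=z·y_n;  k2=λ(1+6/7z)y_n ⇒ h·k2=z(1+6/7z)y_n
  y_{n+1}/y_n = 1 + 2/7z + 5/7z(1+6/7z) = 1 + z + 30/49z²
  so R(z) = 1 + z + 30/49z².

Boundary: |R(x)|=1, x<0.
x=-1.2: |R|=0.6816
R=1: x+30/49x²=0 ⇒ x=−49/30=-1.6333; min R=1−1/(4·30/49)=0.5917>−1
Confirm numerically:
  x=-1.581: |R|=0.94934 <1
  x=-1.293: |R|=0.73058 <1
  x=-1.253: |R|=0.70823 <1
  x=-2.137: |R|=1.65898 >1
  x=-1.834: |R|=1.22532 >1
  x=-1.707: |R|=1.07699 >1
Interval (-1.6333, 0).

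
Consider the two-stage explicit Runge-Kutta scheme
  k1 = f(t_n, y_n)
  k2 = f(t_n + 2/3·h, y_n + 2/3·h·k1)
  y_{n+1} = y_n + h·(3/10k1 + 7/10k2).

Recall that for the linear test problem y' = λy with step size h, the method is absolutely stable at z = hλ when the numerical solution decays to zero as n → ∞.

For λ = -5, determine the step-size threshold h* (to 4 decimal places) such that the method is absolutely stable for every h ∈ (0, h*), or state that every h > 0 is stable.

Test eqn y'=λy, z=hλ:
  k1=λy_n ⇒ h·k1=z·y_n;  k2=λ(1+2/3z)y_n ⇒ h·k2=z(1+2/3z)y_n
  y_{n+1}/y_n = 1 + 3/10z + 7/10z(1+2/3z) = 1 + z + 7/15z²
  R(z) = 1 + z + 7/15z².

Solve |R(x)|<1 on ℝ⁻.
x=-1.2: |R|=0.4720
R=1: x+7/15x²=0 ⇒ x=−15/7=-2.1429; min R=1−1/(4·7/15)=0.4643>−1
Confirm numerically:
  x=-1.427: |R|=0.52329 <1
  x=-1.393: |R|=0.51254 <1
  x=-0.894: |R|=0.47898 <1
  x=-0.857: |R|=0.48574 <1
  x=-2.648: |R|=1.62422 >1
  x=-2.630: |R|=1.59789 >1
  x=-2.333: |R|=1.20701 >1
Stable set (-2.1429, 0).

(-2.1429,0); λ=-5 ⇒ h* = (15/7)/5 = 0.4286.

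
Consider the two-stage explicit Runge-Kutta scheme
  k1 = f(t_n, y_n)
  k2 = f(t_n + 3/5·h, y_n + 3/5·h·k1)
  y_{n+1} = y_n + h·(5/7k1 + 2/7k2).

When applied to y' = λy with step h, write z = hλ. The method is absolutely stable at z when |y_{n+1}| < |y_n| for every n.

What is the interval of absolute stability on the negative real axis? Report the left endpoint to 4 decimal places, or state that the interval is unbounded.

(-5.8333, 0).

With y'=λy (z=hλ):
  k1=λy_n ⇒ h·k1=z·y_n;  k2=λ(1+3/5z)y_n ⇒ h·k2=z(1+3/5z)y_n
  y_{n+1}/y_n = 1 + 5/7z + 2/7z(1+3/5z) = 1 + z + 6/35z²
  so R(z) = 1 + z + 6/35z².

Find x<0 with |R(x)|<1.
x=-1.37: |R|=0.0482
R=1: x+6/35x²=0 ⇒ x=−35/6=-5.8333; min R=1−1/(4·6/35)=-0.4583>−1
Confirm numerically:
  x=-5.655: |R|=0.82712 <1
  x=-4.533: |R|=0.01047 <1
  x=-4.249: |R|=0.15403 <1
  x=-6.051: |R|=1.22579 >1
  x=-6.039: |R|=1.21292 >1
  x=-5.902: |R|=1.06947 >1
So |R|<1 on (-5.8333, 0).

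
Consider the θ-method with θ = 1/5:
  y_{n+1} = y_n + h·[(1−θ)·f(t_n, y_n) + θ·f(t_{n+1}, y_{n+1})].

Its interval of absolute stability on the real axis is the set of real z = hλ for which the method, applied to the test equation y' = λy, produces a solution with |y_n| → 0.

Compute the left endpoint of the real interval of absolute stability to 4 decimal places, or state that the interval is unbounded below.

left endpoint -3.3333.

With y'=λy (z=hλ):
  y_{n+1} = y_n + z·[4/5·y_n + 1/5·y_{n+1}] ⇒ (1 − 1/5z)y_{n+1} = (1 + 4/5z)y_n
  R(z) = (1 + 4/5z)/(1 − 1/5z).

Boundary: |R(x)|=1, x<0.
x=-0.76: |R|=0.3403
R=−1: 1+4/5x = −1+1/5x ⇒ -3/5x=2 ⇒ x=2/(-3/5)=-3.3333
Confirm numerically:
  x=-1.775: |R|=0.30996 <1
  x=-1.772: |R|=0.30833 <1
  x=-1.670: |R|=0.25187 <1
  x=-1.497: |R|=0.15207 <1
  x=-3.528: |R|=1.06848 >1
  x=-3.355: |R|=1.00778 >1
So |R|<1 on (-3.3333, 0).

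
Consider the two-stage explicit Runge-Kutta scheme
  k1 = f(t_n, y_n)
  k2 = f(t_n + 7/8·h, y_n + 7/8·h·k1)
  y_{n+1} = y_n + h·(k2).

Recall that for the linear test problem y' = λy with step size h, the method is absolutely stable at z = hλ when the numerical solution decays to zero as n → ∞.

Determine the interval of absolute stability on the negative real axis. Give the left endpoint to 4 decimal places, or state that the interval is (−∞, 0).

z∈(-1.1429,0).

With y'=λy (z=hλ):
  k1=λy_n ⇒ h·k1=z·y_n;  k2=λ(1+7/8z)y_n ⇒ h·k2=z(1+7/8z)y_n
  y_{n+1}/y_n = 1 + z(1+7/8z) = 1 + z + 7/8z²
  Hence R(z) = 1 + z + 7/8z².

Boundary: |R(x)|=1, x<0.
x=-1.54: |R|=1.5352
R=1: x+7/8x²=0 ⇒ x=−8/7=-1.1429; min R=1−1/(4·7/8)=0.7143>−1
Confirm numerically:
  x=-1.048: |R|=0.91302 <1
  x=-0.965: |R|=0.84982 <1
  x=-0.561: |R|=0.71438 <1
  x=-0.543: |R|=0.71499 <1
  x=-1.533: |R|=1.52333 >1
  x=-1.304: |R|=1.18386 >1
Stable set (-1.1429, 0).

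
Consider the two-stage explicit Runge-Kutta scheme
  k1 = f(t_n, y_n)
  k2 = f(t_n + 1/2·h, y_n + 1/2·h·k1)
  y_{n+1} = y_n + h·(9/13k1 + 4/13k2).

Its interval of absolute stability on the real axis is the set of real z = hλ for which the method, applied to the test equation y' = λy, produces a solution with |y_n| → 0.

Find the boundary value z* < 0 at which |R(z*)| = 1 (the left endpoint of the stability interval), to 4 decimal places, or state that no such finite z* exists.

left endpoint -6.5000.

On y'=λy, z=hλ:
  k1=λy_n ⇒ h·k1=z·y_n;  k2=λ(1+1/2z)y_n ⇒ h·k2=z(1+1/2z)y_n
  y_{n+1}/y_n = 1 + 9/13z + 4/13z(1+1/2z) = 1 + z + 2/13z²
  ⇒ R(z) = 1 + z + 2/13z².

Solve |R(x)|<1 on ℝ⁻.
x=-1.2: |R|=0.0215
R=1: x+2/13x²=0 ⇒ x=−13/2=-6.5000; min R=1−1/(4·2/13)=-0.6250>−1
Confirm numerically:
  x=-6.325: |R|=0.82971 <1
  x=-6.236: |R|=0.74672 <1
  x=-3.714: |R|=0.59188 <1
  x=-7.084: |R|=1.63647 >1
  x=-6.914: |R|=1.44037 >1
Interval (-6.5000, 0).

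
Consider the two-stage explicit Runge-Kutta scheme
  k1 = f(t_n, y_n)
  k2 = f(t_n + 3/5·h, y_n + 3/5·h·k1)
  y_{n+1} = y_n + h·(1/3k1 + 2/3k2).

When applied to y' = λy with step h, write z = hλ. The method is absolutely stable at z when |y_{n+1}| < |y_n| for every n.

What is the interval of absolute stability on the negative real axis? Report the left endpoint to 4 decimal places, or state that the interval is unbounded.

(-2.5000, 0).

On y'=λy, z=hλ:
  k1=λy_n ⇒ h·k1=z·y_n;  k2=λ(1+3/5z)y_n ⇒ h·k2=z(1+3/5z)y_n
  y_{n+1}/y_n = 1 + 1/3z + 2/3z(1+3/5z) = 1 + z + 2/5z²
  so R(z) = 1 + z + 2/5z².

Solve |R(x)|<1 on ℝ⁻.
x=-1.67: |R|=0.4456
R=1: x+2/5x²=0 ⇒ x=−5/2=-2.5000; min R=1−1/(4·2/5)=0.3750>−1
Confirm numerically:
  x=-2.387: |R|=0.89211 <1
  x=-1.697: |R|=0.45492 <1
  x=-1.071: |R|=0.38782 <1
  x=-2.835: |R|=1.37989 >1
  x=-2.769: |R|=1.29794 >1
  x=-2.736: |R|=1.25828 >1
Stable set (-2.5000, 0).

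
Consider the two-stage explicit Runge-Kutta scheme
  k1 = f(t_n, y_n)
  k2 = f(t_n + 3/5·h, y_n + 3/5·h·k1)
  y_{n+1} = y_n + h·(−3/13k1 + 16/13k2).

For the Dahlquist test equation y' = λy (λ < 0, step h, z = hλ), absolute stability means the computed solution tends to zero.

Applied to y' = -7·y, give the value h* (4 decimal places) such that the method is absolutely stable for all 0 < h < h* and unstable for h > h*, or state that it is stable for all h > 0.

On y'=λy, z=hλ:
  k1=λy_n ⇒ h·k1=z·y_n;  k2=λ(1+3/5z)y_n ⇒ h·k2=z(1+3/5z)y_n
  y_{n+1}/y_n = 1 − 3/13z + 16/13z(1+3/5z) = 1 + z + 48/65z²
  ⇒ R(z) = 1 + z + 48/65z².

Need |R(x)|<1, x<0.
x=-1.67: |R|=1.3895
R=1: x+48/65x²=0 ⇒ x=−65/48=-1.3542; min R=1−1/(4·48/65)=0.6615>−1
Confirm numerically:
  x=-0.892: |R|=0.69557 <1
  x=-0.805: |R|=0.67354 <1
  x=-0.681: |R|=0.66147 <1
  x=-0.545: |R|=0.67434 <1
  x=-1.867: |R|=1.70705 >1
  x=-1.762: |R|=1.53066 >1
  x=-1.639: |R|=1.34474 >1
Stable set (-1.3542, 0).

(-1.3542,0); λ=-7 ⇒ h* = (65/48)/7 = 0.1935.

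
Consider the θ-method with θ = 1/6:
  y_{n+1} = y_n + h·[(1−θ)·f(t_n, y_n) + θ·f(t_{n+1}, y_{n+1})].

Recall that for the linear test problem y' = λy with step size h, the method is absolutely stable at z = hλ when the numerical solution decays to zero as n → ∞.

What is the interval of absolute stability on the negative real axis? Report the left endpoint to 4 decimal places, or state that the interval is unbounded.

With y'=λy (z=hλ):
  y_{n+1} = y_n + z·[5/6·y_n + 1/6·y_{n+1}] ⇒ (1 − 1/6z)y_{n+1} = (1 + 5/6z)y_n
  Hence R(z) = (1 + 5/6z)/(1 − 1/6z).

Boundary: |R(x)|=1, x<0.
x=-0.53: |R|=0.5130
R=−1: 1+5/6x = −1+1/6x ⇒ -2/3x=2 ⇒ x=2/(-2/3)=-3.0000
Confirm numerically:
  x=-2.481: |R|=0.75522 <1
  x=-2.067: |R|=0.53737 <1
  x=-1.551: |R|=0.23242 <1
  x=-1.212: |R|=0.00832 <1
  x=-3.391: |R|=1.16654 >1
  x=-3.152: |R|=1.06643 >1
  x=-3.059: |R|=1.02605 >1
Interval (-3.0000, 0).

(-3.0000, 0).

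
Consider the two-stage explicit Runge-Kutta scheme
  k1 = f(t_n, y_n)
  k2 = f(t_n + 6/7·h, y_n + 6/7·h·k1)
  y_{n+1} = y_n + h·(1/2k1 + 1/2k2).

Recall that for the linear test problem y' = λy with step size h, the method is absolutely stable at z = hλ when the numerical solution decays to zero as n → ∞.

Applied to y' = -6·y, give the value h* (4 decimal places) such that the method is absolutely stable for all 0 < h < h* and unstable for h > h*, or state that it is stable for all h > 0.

Set f=λy, z=hλ:
  k1=λy_n ⇒ h·k1=z·y_n;  k2=λ(1+6/7z)y_n ⇒ h·k2=z(1+6/7z)y_n
  y_{n+1}/y_n = 1 + 1/2z + 1/2z(1+6/7z) = 1 + z + 3/7z²
  so R(z) = 1 + z + 3/7z².

Boundary: |R(x)|=1, x<0.
x=-1.21: |R|=0.4175
R=1: x+3/7x²=0 ⇒ x=−7/3=-2.3333; min R=1−1/(4·3/7)=0.4167>−1
Confirm numerically:
  x=-2.090: |R|=0.78204 <1
  x=-1.745: |R|=0.56001 <1
  x=-0.966: |R|=0.43392 <1
  x=-2.675: |R|=1.39170 >1
  x=-2.639: |R|=1.34571 >1
  x=-2.554: |R|=1.24154 >1
Stable set (-2.3333, 0).

(-2.3333,0); λ=-6 ⇒ h* = (7/3)/6 = 0.3889.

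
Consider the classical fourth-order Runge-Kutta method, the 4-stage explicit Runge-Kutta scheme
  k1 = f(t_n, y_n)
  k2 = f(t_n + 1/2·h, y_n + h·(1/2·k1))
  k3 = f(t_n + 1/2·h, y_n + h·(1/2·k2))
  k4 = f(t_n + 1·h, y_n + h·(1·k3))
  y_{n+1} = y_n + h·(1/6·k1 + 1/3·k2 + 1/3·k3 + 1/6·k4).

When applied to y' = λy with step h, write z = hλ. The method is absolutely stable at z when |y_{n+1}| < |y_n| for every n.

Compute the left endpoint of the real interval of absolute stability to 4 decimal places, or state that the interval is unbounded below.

left endpoint -2.7853.

Test eqn y'=λy, z=hλ:
  order 4, 4-stage ⇒ R(z)=1+z+z^2/2+z^3/6+z^4/24
  (e.g. R(-0.53)=0.58892, |R|=0.58892)

Solve |R(x)|<1 on ℝ⁻.
x=-0.53: |R|=0.5889
|R(-1.65)|=0.2714 |R(-1.17)|=0.3256 |R(-0.96)|=0.3887
Bisect:
  x_lo=-3.3056 |R|=2.1130  x_hi=-0.3094 |R|=0.7339
  mid=-1.80751 |R|=0.28657 →hi
  mid=-2.55658 |R|=0.70649 →hi
  mid=-2.93111 |R|=1.24305 →lo
  mid=-2.74385 |R|=0.93929 →hi
  mid=-2.83748 |R|=1.08158 →lo
  mid=-2.79066 |R|=1.00813 →lo
  mid=-2.76726 |R|=0.97314 →hi
  mid=-2.77896 |R|=0.99049 →hi
  mid=-2.78481 |R|=0.99927 →hi
  ...
  [-2.78536,-2.78518] ⇒ x*=-2.7853
So |R|<1 on (-2.7853, 0).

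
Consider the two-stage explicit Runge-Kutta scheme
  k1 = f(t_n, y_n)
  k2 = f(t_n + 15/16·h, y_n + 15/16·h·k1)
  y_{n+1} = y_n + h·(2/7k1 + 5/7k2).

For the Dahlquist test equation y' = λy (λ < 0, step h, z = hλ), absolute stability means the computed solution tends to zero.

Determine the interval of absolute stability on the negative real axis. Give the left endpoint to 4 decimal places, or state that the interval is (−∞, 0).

Test eqn y'=λy, z=hλ:
  k1=λy_n ⇒ h·k1=z·y_n;  k2=λ(1+15/16z)y_n ⇒ h·k2=z(1+15/16z)y_n
  y_{n+1}/y_n = 1 + 2/7z + 5/7z(1+15/16z) = 1 + z + 75/112z²
  so R(z) = 1 + z + 75/112z².

Need |R(x)|<1, x<0.
x=-0.43: |R|=0.6938
R=1: x+75/112x²=0 ⇒ x=−112/75=-1.4933; min R=1−1/(4·75/112)=0.6267>−1
Confirm numerically:
  x=-1.220: |R|=0.77670 <1
  x=-0.985: |R|=0.66470 <1
  x=-0.956: |R|=0.65601 <1
  x=-0.776: |R|=0.62724 <1
  x=-2.027: |R|=1.72438 >1
  x=-1.515: |R|=1.02198 >1
So |R|<1 on (-1.4933, 0).

z∈(-1.4933,0).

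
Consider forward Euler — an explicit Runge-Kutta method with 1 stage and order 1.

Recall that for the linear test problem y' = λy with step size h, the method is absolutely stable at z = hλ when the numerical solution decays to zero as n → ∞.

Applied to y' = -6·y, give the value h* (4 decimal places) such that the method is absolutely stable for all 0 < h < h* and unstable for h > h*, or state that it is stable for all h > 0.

With y'=λy (z=hλ):
  order 1, 1-stage ⇒ R(z)=1+z
  (e.g. R(-1.36)=-0.36000, |R|=0.36000)

Find x<0 with |R(x)|<1.
x=-1.36: |R|=0.3600
|R(-2.07)|=1.0700 |R(-1.91)|=0.9100 |R(-0.73)|=0.2700
Bisect:
  x_lo=-2.5357 |R|=1.5357  x_hi=-0.2983 |R|=0.7017
  mid=-1.41702 |R|=0.41702 →hi
  mid=-1.97638 |R|=0.97638 →hi
  mid=-2.25605 |R|=1.25605 →lo
  mid=-2.11621 |R|=1.11621 →lo
  mid=-2.04629 |R|=1.04629 →lo
  mid=-2.01134 |R|=1.01134 →lo
  mid=-1.99386 |R|=0.99386 →hi
  mid=-2.00260 |R|=1.00260 →lo
  mid=-1.99823 |R|=0.99823 →hi
  mid=-2.00041 |R|=1.00041 →lo
  ...
  [-2.00000,-1.99986] ⇒ x*=-2.0000
Interval (-2.0000, 0).

(-2.0000,0); λ=-6 ⇒ h* = 0.3333.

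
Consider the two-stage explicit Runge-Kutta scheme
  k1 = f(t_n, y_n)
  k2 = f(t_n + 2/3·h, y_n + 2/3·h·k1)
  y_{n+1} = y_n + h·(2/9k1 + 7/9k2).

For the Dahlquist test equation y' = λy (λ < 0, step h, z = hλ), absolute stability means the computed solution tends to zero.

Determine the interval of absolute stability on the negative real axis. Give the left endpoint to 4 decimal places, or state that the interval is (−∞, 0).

z∈(-1.9286,0).

Set f=λy, z=hλ:
  k1=λy_n ⇒ h·k1=z·y_n;  k2=λ(1+2/3z)y_n ⇒ h·k2=z(1+2/3z)y_n
  y_{n+1}/y_n = 1 + 2/9z + 7/9z(1+2/3z) = 1 + z + 14/27z²
  so R(z) = 1 + z + 14/27z².

Solve |R(x)|<1 on ℝ⁻.
x=-0.9: |R|=0.5200
R=1: x+14/27x²=0 ⇒ x=−27/14=-1.9286; min R=1−1/(4·14/27)=0.5179>−1
Confirm numerically:
  x=-1.567: |R|=0.70622 <1
  x=-1.469: |R|=0.64994 <1
  x=-0.922: |R|=0.51878 <1
  x=-2.294: |R|=1.43467 >1
  x=-2.158: |R|=1.25672 >1
So |R|<1 on (-1.9286, 0).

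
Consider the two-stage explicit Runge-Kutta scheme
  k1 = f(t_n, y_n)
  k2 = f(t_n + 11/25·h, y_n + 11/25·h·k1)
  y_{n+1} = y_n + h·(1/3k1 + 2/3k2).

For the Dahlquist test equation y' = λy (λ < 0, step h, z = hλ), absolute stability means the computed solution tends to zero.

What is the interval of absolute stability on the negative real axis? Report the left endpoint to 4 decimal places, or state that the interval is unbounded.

(-3.4091, 0).

Set f=λy, z=hλ:
  k1=λy_n ⇒ h·k1=z·y_n;  k2=λ(1+11/25z)y_n ⇒ h·k2=z(1+11/25z)y_n
  y_{n+1}/y_n = 1 + 1/3z + 2/3z(1+11/25z) = 1 + z + 22/75z²
  R(z) = 1 + z + 22/75z².

Need |R(x)|<1, x<0.
x=-0.83: |R|=0.3721
R=1: x+22/75x²=0 ⇒ x=−75/22=-3.4091; min R=1−1/(4·22/75)=0.1477>−1
Confirm numerically:
  x=-3.207: |R|=0.80989 <1
  x=-2.950: |R|=0.60273 <1
  x=-2.847: |R|=0.53059 <1
  x=-2.128: |R|=0.20033 <1
  x=-3.918: |R|=1.58488 >1
  x=-3.672: |R|=1.28318 >1
  x=-3.592: |R|=1.19272 >1
Interval (-3.4091, 0).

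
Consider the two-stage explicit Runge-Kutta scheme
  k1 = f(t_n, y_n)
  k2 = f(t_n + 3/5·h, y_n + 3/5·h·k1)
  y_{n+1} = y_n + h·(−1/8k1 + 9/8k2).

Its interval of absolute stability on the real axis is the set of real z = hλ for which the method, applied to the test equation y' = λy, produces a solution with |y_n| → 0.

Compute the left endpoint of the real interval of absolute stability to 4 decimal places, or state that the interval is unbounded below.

With y'=λy (z=hλ):
  k1=λy_n ⇒ h·k1=z·y_n;  k2=λ(1+3/5z)y_n ⇒ h·k2=z(1+3/5z)y_n
  y_{n+1}/y_n = 1 − 1/8z + 9/8z(1+3/5z) = 1 + z + 27/40z²
  ⇒ R(z) = 1 + z + 27/40z².

Boundary: |R(x)|=1, x<0.
x=-0.58: |R|=0.6471
R=1: x+27/40x²=0 ⇒ x=−40/27=-1.4815; min R=1−1/(4·27/40)=0.6296>−1
Confirm numerically:
  x=-1.275: |R|=0.82230 <1
  x=-0.965: |R|=0.66358 <1
  x=-0.814: |R|=0.63325 <1
  x=-1.892: |R|=1.52427 >1
  x=-1.506: |R|=1.02492 >1
So |R|<1 on (-1.4815, 0).

z* = -1.4815.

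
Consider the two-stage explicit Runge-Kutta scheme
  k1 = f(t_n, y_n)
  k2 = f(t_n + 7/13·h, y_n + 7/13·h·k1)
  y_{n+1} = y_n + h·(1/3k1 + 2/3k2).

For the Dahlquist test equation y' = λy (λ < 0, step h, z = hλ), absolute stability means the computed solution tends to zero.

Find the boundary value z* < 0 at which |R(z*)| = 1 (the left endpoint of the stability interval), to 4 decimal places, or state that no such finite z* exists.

z* = -2.7857.

On y'=λy, z=hλ:
  k1=λy_n ⇒ h·k1=z·y_n;  k2=λ(1+7/13z)y_n ⇒ h·k2=z(1+7/13z)y_n
  y_{n+1}/y_n = 1 + 1/3z + 2/3z(1+7/13z) = 1 + z + 14/39z²
  R(z) = 1 + z + 14/39z².

Find x<0 with |R(x)|<1.
x=-1.26: |R|=0.3099
R=1: x+14/39x²=0 ⇒ x=−39/14=-2.7857; min R=1−1/(4·14/39)=0.3036>−1
Confirm numerically:
  x=-2.661: |R|=0.88087 <1
  x=-1.550: |R|=0.31244 <1
  x=-1.273: |R|=0.30873 <1
  x=-3.375: |R|=1.71394 >1
  x=-3.271: |R|=1.56982 >1
  x=-2.863: |R|=1.07943 >1
Stable set (-2.7857, 0).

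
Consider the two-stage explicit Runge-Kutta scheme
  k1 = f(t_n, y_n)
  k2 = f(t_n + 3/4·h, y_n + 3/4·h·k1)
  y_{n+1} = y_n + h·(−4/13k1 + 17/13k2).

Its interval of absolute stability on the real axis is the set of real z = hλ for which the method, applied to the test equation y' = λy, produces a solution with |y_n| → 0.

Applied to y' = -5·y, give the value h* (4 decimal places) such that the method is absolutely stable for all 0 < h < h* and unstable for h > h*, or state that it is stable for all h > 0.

Test eqn y'=λy, z=hλ:
  k1=λy_n ⇒ h·k1=z·y_n;  k2=λ(1+3/4z)y_n ⇒ h·k2=z(1+3/4z)y_n
  y_{n+1}/y_n = 1 − 4/13z + 17/13z(1+3/4z) = 1 + z + 51/52z²
  so R(z) = 1 + z + 51/52z².

Boundary: |R(x)|=1, x<0.
x=-0.71: |R|=0.7844
R=1: x+51/52x²=0 ⇒ x=−52/51=-1.0196; min R=1−1/(4·51/52)=0.7451>−1
Confirm numerically:
  x=-0.973: |R|=0.95552 <1
  x=-0.638: |R|=0.76122 <1
  x=-0.496: |R|=0.74528 <1
  x=-0.416: |R|=0.75373 <1
  x=-1.616: |R|=1.94524 >1
  x=-1.524: |R|=1.75391 >1
  x=-1.457: |R|=1.62502 >1
Stable set (-1.0196, 0).

(-1.0196,0); λ=-5 ⇒ h* = (52/51)/5 = 0.2039.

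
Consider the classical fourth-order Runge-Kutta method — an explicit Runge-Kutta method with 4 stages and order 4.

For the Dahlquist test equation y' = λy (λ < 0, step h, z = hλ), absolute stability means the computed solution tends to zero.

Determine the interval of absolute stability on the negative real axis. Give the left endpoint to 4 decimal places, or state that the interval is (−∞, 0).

Set f=λy, z=hλ:
  order 4, 4-stage ⇒ R(z)=1+z+z^2/2+z^3/6+z^4/24
  (e.g. R(-0.98)=0.38177, |R|=0.38177)

Find x<0 with |R(x)|<1.
x=-0.98: |R|=0.3818
|R(-3.15)|=1.7043 |R(-2.12)|=0.3808 |R(-0.77)|=0.4650
Bisect:
  x_lo=-3.4593 |R|=2.5916  x_hi=-0.0639 |R|=0.9381
  mid=-1.76160 |R|=0.28016 →hi
  mid=-2.61047 |R|=0.76686 →hi
  mid=-3.03490 |R|=1.44634 →lo
  mid=-2.82268 |R|=1.05785 →lo
  mid=-2.71658 |R|=0.90124 →hi
  mid=-2.76963 |R|=0.97664 →hi
  mid=-2.79616 |R|=1.01650 →lo
  mid=-2.78289 |R|=0.99639 →hi
  ...
  [-2.78538,-2.78517] ⇒ x*=-2.7853
Interval (-2.7853, 0).

(-2.7853, 0).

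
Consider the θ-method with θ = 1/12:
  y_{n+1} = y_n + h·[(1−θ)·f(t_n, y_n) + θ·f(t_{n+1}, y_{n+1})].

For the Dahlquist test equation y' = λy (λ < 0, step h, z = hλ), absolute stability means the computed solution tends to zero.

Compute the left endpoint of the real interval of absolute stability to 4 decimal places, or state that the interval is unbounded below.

left endpoint -2.4000.

Set f=λy, z=hλ:
  y_{n+1} = y_n + z·[11/12·y_n + 1/12·y_{n+1}] ⇒ (1 − 1/12z)y_{n+1} = (1 + 11/12z)y_n
  Hence R(z) = (1 + 11/12z)/(1 − 1/12z).

Solve |R(x)|<1 on ℝ⁻.
x=-1.76: |R|=0.5349
R=−1: 1+11/12x = −1+1/12x ⇒ -5/6x=2 ⇒ x=2/(-5/6)=-2.4000
Confirm numerically:
  x=-2.228: |R|=0.87911 <1
  x=-1.542: |R|=0.36642 <1
  x=-1.079: |R|=0.01002 <1
  x=-2.814: |R|=1.27947 >1
  x=-2.764: |R|=1.24655 >1
  x=-2.716: |R|=1.21473 >1
So |R|<1 on (-2.4000, 0).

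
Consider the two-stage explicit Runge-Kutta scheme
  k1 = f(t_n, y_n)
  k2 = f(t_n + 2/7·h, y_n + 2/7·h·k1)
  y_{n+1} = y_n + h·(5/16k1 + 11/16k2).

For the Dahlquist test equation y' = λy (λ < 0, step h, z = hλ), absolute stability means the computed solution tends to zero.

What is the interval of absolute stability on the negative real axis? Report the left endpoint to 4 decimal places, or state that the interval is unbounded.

z∈(-5.0909,0).

Test eqn y'=λy, z=hλ:
  k1=λy_n ⇒ h·k1=z·y_n;  k2=λ(1+2/7z)y_n ⇒ h·k2=z(1+2/7z)y_n
  y_{n+1}/y_n = 1 + 5/16z + 11/16z(1+2/7z) = 1 + z + 11/56z²
  R(z) = 1 + z + 11/56z².

Solve |R(x)|<1 on ℝ⁻.
x=-1.35: |R|=0.0080
R=1: x+11/56x²=0 ⇒ x=−56/11=-5.0909; min R=1−1/(4·11/56)=-0.2727>−1
Confirm numerically:
  x=-5.068: |R|=0.97719 <1
  x=-4.741: |R|=0.67414 <1
  x=-3.042: |R|=0.22430 <1
  x=-5.652: |R|=1.62293 >1
  x=-5.482: |R|=1.42114 >1
  x=-5.221: |R|=1.13342 >1
Interval (-5.0909, 0).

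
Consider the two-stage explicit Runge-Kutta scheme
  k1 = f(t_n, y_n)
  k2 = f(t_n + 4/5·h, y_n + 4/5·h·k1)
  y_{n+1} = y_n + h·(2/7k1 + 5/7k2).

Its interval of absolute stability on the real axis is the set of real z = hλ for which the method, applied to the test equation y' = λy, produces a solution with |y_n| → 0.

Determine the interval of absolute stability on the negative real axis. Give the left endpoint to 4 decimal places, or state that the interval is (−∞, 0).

On y'=λy, z=hλ:
  k1=λy_n ⇒ h·k1=z·y_n;  k2=λ(1+4/5z)y_n ⇒ h·k2=z(1+4/5z)y_n
  y_{n+1}/y_n = 1 + 2/7z + 5/7z(1+4/5z) = 1 + z + 4/7z²
  R(z) = 1 + z + 4/7z².

Need |R(x)|<1, x<0.
x=-1: |R|=0.5714
R=1: x+4/7x²=0 ⇒ x=−7/4=-1.7500; min R=1−1/(4·4/7)=0.5625>−1
Confirm numerically:
  x=-1.511: |R|=0.79364 <1
  x=-1.023: |R|=0.57502 <1
  x=-0.730: |R|=0.57451 <1
  x=-2.334: |R|=1.77889 >1
  x=-2.312: |R|=1.74248 >1
  x=-2.102: |R|=1.42280 >1
So |R|<1 on (-1.7500, 0).

z∈(-1.7500,0).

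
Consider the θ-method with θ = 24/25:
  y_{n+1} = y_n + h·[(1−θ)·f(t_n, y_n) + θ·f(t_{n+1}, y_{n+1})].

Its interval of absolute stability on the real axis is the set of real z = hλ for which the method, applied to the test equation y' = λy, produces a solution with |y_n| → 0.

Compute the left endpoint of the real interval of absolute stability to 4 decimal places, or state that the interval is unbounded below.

Test eqn y'=λy, z=hλ:
  y_{n+1} = y_n + z·[1/25·y_n + 24/25·y_{n+1}] ⇒ (1 − 24/25z)y_{n+1} = (1 + 1/25z)y_n
  R(z) = (1 + 1/25z)/(1 − 24/25z).

Boundary: |R(x)|=1, x<0.
x=-1.74: |R|=0.3484
x=-2: |R|=0.3151
x=-10: |R|=0.0566
x=-100: |R|=0.0309
θ=24/25≥1/2 ⇒ |1+1/25x|<|1−24/25x| ∀x<0 ⇒ unbounded interval.

unbounded; (−∞, 0).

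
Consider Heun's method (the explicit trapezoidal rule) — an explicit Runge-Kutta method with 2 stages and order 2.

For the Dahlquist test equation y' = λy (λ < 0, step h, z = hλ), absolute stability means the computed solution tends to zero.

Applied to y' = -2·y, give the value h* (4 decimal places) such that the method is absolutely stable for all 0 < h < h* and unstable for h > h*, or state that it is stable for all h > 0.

Test eqn y'=λy, z=hλ:
  order 2, 2-stage ⇒ R(z)=1+z+z^2/2
  (e.g. R(-0.56)=0.59680, |R|=0.59680)

Solve |R(x)|<1 on ℝ⁻.
x=-0.56: |R|=0.5968
|R(-2.23)|=1.2565 |R(-1.17)|=0.5144 |R(-1.16)|=0.5128
Bisect:
  x_lo=-2.6752 |R|=1.9031  x_hi=-0.2597 |R|=0.7740
  mid=-1.46743 |R|=0.60924 →hi
  mid=-2.07129 |R|=1.07383 →lo
  mid=-1.76936 |R|=0.79596 →hi
  mid=-1.92032 |R|=0.92350 →hi
  mid=-1.99581 |R|=0.99582 →hi
  mid=-2.03355 |R|=1.03411 →lo
  mid=-2.01468 |R|=1.01479 →lo
  mid=-2.00524 |R|=1.00526 →lo
  ...
  [-2.00008,-1.99993] ⇒ x*=-2.0000
Stable set (-2.0000, 0).

(-2.0000,0); λ=-2 ⇒ h* = 1.0000.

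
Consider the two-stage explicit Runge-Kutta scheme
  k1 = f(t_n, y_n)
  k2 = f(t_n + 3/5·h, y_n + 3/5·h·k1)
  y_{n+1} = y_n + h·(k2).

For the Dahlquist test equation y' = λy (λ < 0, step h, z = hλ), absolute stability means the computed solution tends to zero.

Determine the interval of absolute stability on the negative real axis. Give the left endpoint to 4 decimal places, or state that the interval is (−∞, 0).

(-1.6667, 0).

Test eqn y'=λy, z=hλ:
  k1=λy_n ⇒ h·k1=z·y_n;  k2=λ(1+3/5z)y_n ⇒ h·k2=z(1+3/5z)y_n
  y_{n+1}/y_n = 1 + z(1+3/5z) = 1 + z + 3/5z²
  ⇒ R(z) = 1 + z + 3/5z².

Boundary: |R(x)|=1, x<0.
x=-1.47: |R|=0.8265
R=1: x+3/5x²=0 ⇒ x=−5/3=-1.6667; min R=1−1/(4·3/5)=0.5833>−1
Confirm numerically:
  x=-1.162: |R|=0.64815 <1
  x=-1.083: |R|=0.62073 <1
  x=-0.989: |R|=0.59787 <1
  x=-0.729: |R|=0.58986 <1
  x=-2.193: |R|=1.69255 >1
  x=-2.178: |R|=1.66821 >1
  x=-2.084: |R|=1.52183 >1
So |R|<1 on (-1.6667, 0).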